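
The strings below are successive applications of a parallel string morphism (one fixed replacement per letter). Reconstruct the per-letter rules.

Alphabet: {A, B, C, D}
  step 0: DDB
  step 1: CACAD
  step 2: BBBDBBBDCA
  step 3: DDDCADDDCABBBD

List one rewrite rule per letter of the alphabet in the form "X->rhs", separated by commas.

  step 2 ⇒ step 3: BBBDBBBDCA ⇒ D·D·D·CA·D·D·D·CA·BB·BD
    A ↦ BD
    B ↦ D
    C ↦ BB
    D ↦ CA

A->BD, B->D, C->BB, D->CA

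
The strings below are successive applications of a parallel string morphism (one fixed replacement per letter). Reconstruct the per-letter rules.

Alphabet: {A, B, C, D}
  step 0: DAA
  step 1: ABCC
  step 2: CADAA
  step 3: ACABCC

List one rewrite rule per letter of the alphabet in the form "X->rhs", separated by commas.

  step 2 ⇒ step 3: CADAA ⇒ A·C·AB·C·C
    A ↦ C
    C ↦ A
    D ↦ AB
  step 1 ⇒ step 2: ABCC ⇒ C·AD·A·A
    B ↦ AD

A->C, B->AD, C->A, D->AB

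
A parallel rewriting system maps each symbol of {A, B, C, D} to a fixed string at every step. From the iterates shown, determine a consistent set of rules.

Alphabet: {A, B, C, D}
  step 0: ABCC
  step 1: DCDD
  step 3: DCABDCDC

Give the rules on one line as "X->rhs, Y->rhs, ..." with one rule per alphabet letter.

A->D, B->C, C->D, D->AB

  step 0 ⇒ step 1: ABCC ⇒ D·C·D·D
    A ↦ D
    B ↦ C
    C ↦ D
    D ↦ AB  (constrained at step 1)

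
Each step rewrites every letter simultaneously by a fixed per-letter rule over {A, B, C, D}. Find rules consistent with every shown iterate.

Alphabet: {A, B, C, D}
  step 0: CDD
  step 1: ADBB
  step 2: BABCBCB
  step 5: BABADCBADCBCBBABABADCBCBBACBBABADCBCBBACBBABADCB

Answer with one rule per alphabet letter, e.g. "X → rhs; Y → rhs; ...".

  step 1 ⇒ step 2: ADBB ⇒ BA·B·CB·CB
    A ↦ BA
    B ↦ CB
    D ↦ B
  step 0 ⇒ step 1: CDD ⇒ AD·B·B
    C ↦ AD

A->BA, B->CB, C->AD, D->B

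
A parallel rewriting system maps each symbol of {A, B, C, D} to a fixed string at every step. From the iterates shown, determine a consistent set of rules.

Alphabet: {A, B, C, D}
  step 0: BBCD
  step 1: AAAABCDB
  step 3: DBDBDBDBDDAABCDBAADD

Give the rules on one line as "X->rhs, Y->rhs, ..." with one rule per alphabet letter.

A->D, B->AA, C->BC, D->DB

  step 0 ⇒ step 1: BBCD ⇒ AA·AA·BC·DB
    B ↦ AA
    C ↦ BC
    D ↦ DB
    A ↦ D  (constrained at step 1)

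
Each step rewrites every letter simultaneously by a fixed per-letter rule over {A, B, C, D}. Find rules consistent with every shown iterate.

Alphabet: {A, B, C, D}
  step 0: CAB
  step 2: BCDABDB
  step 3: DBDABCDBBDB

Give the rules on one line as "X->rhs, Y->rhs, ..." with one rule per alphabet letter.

A->C, B->DB, C->DA, D->B

  step 2 ⇒ step 3: BCDABDB ⇒ DB·DA·B·C·DB·B·DB
    A ↦ C
    B ↦ DB
    C ↦ DA
    D ↦ B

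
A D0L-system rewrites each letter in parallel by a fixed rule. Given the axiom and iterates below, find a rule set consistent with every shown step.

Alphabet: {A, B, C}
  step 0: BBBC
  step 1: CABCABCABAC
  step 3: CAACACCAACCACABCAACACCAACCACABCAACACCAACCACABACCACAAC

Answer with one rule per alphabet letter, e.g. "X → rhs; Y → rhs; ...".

  step 0 ⇒ step 1: BBBC ⇒ CAB·CAB·CAB·AC
    B ↦ CAB
    C ↦ AC
    A ↦ CA  (constrained at step 1)

A->CA, B->CAB, C->AC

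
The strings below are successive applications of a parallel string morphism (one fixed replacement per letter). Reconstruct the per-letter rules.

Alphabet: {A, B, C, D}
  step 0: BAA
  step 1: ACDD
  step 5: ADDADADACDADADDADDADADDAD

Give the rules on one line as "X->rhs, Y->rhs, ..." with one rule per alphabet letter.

  step 0 ⇒ step 1: BAA ⇒ AC·D·D
    A ↦ D
    B ↦ AC
    C ↦ B  (constrained at step 1)
    D ↦ AD  (constrained at step 1)

A->D, B->AC, C->B, D->AD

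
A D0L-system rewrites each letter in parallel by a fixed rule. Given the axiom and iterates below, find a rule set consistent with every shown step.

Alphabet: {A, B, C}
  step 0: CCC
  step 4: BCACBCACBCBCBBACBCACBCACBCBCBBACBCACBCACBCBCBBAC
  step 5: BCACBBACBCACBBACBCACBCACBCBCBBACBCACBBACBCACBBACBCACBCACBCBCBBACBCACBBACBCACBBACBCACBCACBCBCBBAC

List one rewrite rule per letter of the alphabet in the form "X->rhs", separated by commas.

A->BB, B->BC, C->AC

  step 4 ⇒ step 5: BCACBCACBCBCBBACBCACBCACBCBCBBACBCACBCACBCBCBBAC ⇒ BC·AC·BB·AC·BC·AC·BB·AC·BC·AC·BC·AC·BC·BC·BB·AC·BC·AC·BB·AC·BC·AC·BB·AC·BC·AC·BC·AC·BC·BC·BB·AC·BC·AC·BB·AC·BC·AC·BB·AC·BC·AC·BC·AC·BC·BC·BB·AC
    A ↦ BB
    B ↦ BC
    C ↦ AC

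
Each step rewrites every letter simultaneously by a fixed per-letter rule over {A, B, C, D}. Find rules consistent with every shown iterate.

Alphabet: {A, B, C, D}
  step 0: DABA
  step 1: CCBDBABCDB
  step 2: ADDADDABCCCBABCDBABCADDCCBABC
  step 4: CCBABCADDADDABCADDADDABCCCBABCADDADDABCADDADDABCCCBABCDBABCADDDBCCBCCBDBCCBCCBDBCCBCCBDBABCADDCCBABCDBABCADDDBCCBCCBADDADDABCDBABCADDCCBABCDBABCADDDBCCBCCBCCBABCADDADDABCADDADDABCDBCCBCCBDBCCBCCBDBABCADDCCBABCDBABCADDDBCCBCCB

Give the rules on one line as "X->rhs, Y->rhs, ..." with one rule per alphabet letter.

  step 1 ⇒ step 2: CCBDBABCDB ⇒ ADD·ADD·ABC·CCB·ABC·DB·ABC·ADD·CCB·ABC
    A ↦ DB
    B ↦ ABC
    C ↦ ADD
    D ↦ CCB

A->DB, B->ABC, C->ADD, D->CCB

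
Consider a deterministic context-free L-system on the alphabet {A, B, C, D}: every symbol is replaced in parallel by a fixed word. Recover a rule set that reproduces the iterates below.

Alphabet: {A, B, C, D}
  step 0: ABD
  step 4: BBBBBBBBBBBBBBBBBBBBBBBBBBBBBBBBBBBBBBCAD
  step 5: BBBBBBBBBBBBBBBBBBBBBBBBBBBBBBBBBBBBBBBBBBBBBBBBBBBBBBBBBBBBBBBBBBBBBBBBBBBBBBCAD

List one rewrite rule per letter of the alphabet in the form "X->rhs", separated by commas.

A->BC, B->BB, C->B, D->AD

  step 4 ⇒ step 5: BBBBBBBBBBBBBBBBBBBBBBBBBBBBBBBBBBBBBBCAD ⇒ BB·BB·BB·BB·BB·BB·BB·BB·BB·BB·BB·BB·BB·BB·BB·BB·BB·BB·BB·BB·BB·BB·BB·BB·BB·BB·BB·BB·BB·BB·BB·BB·BB·BB·BB·BB·BB·BB·B·BC·AD
    A ↦ BC
    B ↦ BB
    C ↦ B
    D ↦ AD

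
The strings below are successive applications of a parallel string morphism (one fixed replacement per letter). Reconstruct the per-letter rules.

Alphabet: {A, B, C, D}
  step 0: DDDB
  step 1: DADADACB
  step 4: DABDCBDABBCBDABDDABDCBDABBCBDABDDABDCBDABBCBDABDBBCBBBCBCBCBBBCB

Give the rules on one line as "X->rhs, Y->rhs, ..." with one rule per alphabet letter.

A->BD, B->CB, C->BB, D->DA

  step 0 ⇒ step 1: DDDB ⇒ DA·DA·DA·CB
    B ↦ CB
    D ↦ DA
    A ↦ BD  (constrained at step 1)
    C ↦ BB  (constrained at step 1)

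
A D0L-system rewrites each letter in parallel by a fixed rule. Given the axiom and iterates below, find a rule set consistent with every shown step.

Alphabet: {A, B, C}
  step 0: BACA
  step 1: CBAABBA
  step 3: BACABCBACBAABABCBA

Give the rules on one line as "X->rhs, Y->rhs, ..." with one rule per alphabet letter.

  step 0 ⇒ step 1: BACA ⇒ C·BA·AB·BA
    A ↦ BA
    B ↦ C
    C ↦ AB

A->BA, B->C, C->AB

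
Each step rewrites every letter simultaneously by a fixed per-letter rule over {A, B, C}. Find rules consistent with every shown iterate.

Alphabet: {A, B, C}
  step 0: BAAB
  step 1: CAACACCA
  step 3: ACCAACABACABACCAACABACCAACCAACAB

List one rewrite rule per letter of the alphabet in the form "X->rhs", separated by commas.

  step 0 ⇒ step 1: BAAB ⇒ CA·AC·AC·CA
    A ↦ AC
    B ↦ CA
    C ↦ AB  (constrained at step 1)

A->AC, B->CA, C->AB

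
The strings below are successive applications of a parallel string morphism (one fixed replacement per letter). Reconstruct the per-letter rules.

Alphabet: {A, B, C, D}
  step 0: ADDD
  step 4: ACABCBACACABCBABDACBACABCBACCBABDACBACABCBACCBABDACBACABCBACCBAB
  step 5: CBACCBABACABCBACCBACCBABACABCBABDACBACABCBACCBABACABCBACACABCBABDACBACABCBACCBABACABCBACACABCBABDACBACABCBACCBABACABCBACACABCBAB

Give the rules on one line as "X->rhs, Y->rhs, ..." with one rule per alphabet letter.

A->CB, B->AB, C->AC, D->DA

  step 4 ⇒ step 5: ACABCBACACABCBABDACBACABCBACCBABDACBACABCBACCBABDACBACABCBACCBAB ⇒ CB·AC·CB·AB·AC·AB·CB·AC·CB·AC·CB·AB·AC·AB·CB·AB·DA·CB·AC·AB·CB·AC·CB·AB·AC·AB·CB·AC·AC·AB·CB·AB·DA·CB·AC·AB·CB·AC·CB·AB·AC·AB·CB·AC·AC·AB·CB·AB·DA·CB·AC·AB·CB·AC·CB·AB·AC·AB·CB·AC·AC·AB·CB·AB
    A ↦ CB
    B ↦ AB
    C ↦ AC
    D ↦ DA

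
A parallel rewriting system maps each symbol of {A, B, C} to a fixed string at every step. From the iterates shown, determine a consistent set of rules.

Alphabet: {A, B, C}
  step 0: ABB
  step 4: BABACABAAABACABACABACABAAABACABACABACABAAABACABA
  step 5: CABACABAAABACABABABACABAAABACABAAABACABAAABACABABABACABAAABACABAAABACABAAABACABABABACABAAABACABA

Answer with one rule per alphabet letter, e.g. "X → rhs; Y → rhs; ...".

  step 4 ⇒ step 5: BABACABAAABACABACABACABAAABACABACABACABAAABACABA ⇒ CA·BA·CA·BA·AA·BA·CA·BA·BA·BA·CA·BA·AA·BA·CA·BA·AA·BA·CA·BA·AA·BA·CA·BA·BA·BA·CA·BA·AA·BA·CA·BA·AA·BA·CA·BA·AA·BA·CA·BA·BA·BA·CA·BA·AA·BA·CA·BA
    A ↦ BA
    B ↦ CA
    C ↦ AA

A->BA, B->CA, C->AA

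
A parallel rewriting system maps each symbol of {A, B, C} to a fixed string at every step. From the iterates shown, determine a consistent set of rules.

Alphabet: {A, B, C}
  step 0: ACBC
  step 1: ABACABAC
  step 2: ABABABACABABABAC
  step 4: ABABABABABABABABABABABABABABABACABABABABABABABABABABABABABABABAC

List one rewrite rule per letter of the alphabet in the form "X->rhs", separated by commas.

  step 1 ⇒ step 2: ABACABAC ⇒ AB·AB·AB·AC·AB·AB·AB·AC
    A ↦ AB
    B ↦ AB
    C ↦ AC

A->AB, B->AB, C->AC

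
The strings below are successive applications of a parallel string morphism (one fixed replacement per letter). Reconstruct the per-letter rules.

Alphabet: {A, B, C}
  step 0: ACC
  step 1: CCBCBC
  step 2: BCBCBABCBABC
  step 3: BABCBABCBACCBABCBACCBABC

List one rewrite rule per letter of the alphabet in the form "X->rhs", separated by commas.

  step 2 ⇒ step 3: BCBCBABCBABC ⇒ BA·BC·BA·BC·BA·CC·BA·BC·BA·CC·BA·BC
    A ↦ CC
    B ↦ BA
    C ↦ BC

A->CC, B->BA, C->BC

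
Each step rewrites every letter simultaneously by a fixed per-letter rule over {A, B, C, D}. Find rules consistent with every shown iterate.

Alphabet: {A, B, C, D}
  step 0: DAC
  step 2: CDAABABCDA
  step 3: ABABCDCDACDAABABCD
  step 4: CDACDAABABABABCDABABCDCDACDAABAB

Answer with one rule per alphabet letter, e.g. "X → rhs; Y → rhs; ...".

A->CD, B->A, C->AB, D->AB

  step 3 ⇒ step 4: ABABCDCDACDAABABCD ⇒ CD·A·CD·A·AB·AB·AB·AB·CD·AB·AB·CD·CD·A·CD·A·AB·AB
    A ↦ CD
    B ↦ A
    C ↦ AB
    D ↦ AB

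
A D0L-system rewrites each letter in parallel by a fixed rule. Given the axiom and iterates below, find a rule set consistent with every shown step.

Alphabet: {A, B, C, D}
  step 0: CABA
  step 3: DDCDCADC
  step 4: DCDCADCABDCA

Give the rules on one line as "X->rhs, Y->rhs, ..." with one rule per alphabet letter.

A->B, B->D, C->A, D->DC

  step 3 ⇒ step 4: DDCDCADC ⇒ DC·DC·A·DC·A·B·DC·A
    A ↦ B
    C ↦ A
    D ↦ DC
    B ↦ D  (constrained at step 0)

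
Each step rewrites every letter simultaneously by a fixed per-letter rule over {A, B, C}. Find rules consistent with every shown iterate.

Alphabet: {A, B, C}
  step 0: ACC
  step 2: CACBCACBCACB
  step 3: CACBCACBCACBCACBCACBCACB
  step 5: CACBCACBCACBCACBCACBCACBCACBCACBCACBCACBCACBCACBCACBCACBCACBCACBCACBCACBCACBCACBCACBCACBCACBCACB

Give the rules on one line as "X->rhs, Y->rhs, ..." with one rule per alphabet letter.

A->CB, B->CB, C->CA

  step 2 ⇒ step 3: CACBCACBCACB ⇒ CA·CB·CA·CB·CA·CB·CA·CB·CA·CB·CA·CB
    A ↦ CB
    B ↦ CB
    C ↦ CA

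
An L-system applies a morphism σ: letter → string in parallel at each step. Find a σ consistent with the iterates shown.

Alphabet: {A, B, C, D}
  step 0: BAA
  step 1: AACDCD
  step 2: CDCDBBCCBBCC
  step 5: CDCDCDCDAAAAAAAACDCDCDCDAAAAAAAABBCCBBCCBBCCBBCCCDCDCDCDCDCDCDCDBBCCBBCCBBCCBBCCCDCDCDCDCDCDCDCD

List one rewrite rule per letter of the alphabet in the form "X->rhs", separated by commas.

  step 1 ⇒ step 2: AACDCD ⇒ CD·CD·BB·CC·BB·CC
    A ↦ CD
    C ↦ BB
    D ↦ CC
  step 0 ⇒ step 1: BAA ⇒ AA·CD·CD
    B ↦ AA

A->CD, B->AA, C->BB, D->CC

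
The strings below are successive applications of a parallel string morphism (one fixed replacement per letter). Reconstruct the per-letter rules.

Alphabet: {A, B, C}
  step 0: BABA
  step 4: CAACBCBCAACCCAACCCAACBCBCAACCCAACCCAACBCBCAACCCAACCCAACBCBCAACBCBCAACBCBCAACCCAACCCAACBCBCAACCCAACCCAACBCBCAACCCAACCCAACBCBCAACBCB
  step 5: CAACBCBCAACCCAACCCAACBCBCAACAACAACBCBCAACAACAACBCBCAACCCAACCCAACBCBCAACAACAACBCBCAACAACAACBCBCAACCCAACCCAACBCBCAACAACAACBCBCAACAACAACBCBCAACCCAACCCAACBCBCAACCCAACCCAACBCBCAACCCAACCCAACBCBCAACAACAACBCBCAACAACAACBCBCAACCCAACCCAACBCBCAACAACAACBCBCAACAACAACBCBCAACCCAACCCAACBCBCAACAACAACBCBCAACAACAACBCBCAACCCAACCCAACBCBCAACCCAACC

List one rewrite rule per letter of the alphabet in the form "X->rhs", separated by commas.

  step 4 ⇒ step 5: CAACBCBCAACCCAACCCAACBCBCAACCCAACCCAACBCBCAACCCAACCCAACBCBCAACBCBCAACBCBCAACCCAACCCAACBCBCAACCCAACCCAACBCBCAACCCAACCCAACBCBCAACBCB ⇒ CAA·CB·CB·CAA·CC·CAA·CC·CAA·CB·CB·CAA·CAA·CAA·CB·CB·CAA·CAA·CAA·CB·CB·CAA·CC·CAA·CC·CAA·CB·CB·CAA·CAA·CAA·CB·CB·CAA·CAA·CAA·CB·CB·CAA·CC·CAA·CC·CAA·CB·CB·CAA·CAA·CAA·CB·CB·CAA·CAA·CAA·CB·CB·CAA·CC·CAA·CC·CAA·CB·CB·CAA·CC·CAA·CC·CAA·CB·CB·CAA·CC·CAA·CC·CAA·CB·CB·CAA·CAA·CAA·CB·CB·CAA·CAA·CAA·CB·CB·CAA·CC·CAA·CC·CAA·CB·CB·CAA·CAA·CAA·CB·CB·CAA·CAA·CAA·CB·CB·CAA·CC·CAA·CC·CAA·CB·CB·CAA·CAA·CAA·CB·CB·CAA·CAA·CAA·CB·CB·CAA·CC·CAA·CC·CAA·CB·CB·CAA·CC·CAA·CC
    A ↦ CB
    B ↦ CC
    C ↦ CAA

A->CB, B->CC, C->CAA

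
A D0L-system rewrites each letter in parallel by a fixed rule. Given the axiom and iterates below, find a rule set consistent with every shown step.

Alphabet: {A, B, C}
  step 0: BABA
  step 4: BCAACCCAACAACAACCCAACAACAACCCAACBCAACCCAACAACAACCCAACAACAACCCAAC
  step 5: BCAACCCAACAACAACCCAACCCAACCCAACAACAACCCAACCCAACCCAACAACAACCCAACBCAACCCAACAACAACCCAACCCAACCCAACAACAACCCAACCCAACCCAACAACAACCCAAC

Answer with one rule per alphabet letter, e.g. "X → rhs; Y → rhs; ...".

  step 4 ⇒ step 5: BCAACCCAACAACAACCCAACAACAACCCAACBCAACCCAACAACAACCCAACAACAACCCAAC ⇒ BC·AAC·C·C·AAC·AAC·AAC·C·C·AAC·C·C·AAC·C·C·AAC·AAC·AAC·C·C·AAC·C·C·AAC·C·C·AAC·AAC·AAC·C·C·AAC·BC·AAC·C·C·AAC·AAC·AAC·C·C·AAC·C·C·AAC·C·C·AAC·AAC·AAC·C·C·AAC·C·C·AAC·C·C·AAC·AAC·AAC·C·C·AAC
    A ↦ C
    B ↦ BC
    C ↦ AAC

A->C, B->BC, C->AAC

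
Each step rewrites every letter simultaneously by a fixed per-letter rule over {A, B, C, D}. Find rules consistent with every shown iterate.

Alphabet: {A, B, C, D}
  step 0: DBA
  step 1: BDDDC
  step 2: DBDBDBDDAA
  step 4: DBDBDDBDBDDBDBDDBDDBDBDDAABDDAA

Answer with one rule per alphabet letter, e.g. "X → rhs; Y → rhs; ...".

A->DC, B->D, C->DAA, D->BD

  step 1 ⇒ step 2: BDDDC ⇒ D·BD·BD·BD·DAA
    B ↦ D
    C ↦ DAA
    D ↦ BD
  step 0 ⇒ step 1: DBA ⇒ BD·D·DC
    A ↦ DC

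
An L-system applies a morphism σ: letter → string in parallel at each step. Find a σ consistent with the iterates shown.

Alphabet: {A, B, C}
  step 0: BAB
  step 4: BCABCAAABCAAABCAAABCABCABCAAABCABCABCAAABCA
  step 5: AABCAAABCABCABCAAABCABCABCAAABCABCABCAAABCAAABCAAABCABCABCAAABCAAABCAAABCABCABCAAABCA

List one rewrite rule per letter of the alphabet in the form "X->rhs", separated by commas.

  step 4 ⇒ step 5: BCABCAAABCAAABCAAABCABCABCAAABCABCABCAAABCA ⇒ A·A·BCA·A·A·BCA·BCA·BCA·A·A·BCA·BCA·BCA·A·A·BCA·BCA·BCA·A·A·BCA·A·A·BCA·A·A·BCA·BCA·BCA·A·A·BCA·A·A·BCA·A·A·BCA·BCA·BCA·A·A·BCA
    A ↦ BCA
    B ↦ A
    C ↦ A

A->BCA, B->A, C->A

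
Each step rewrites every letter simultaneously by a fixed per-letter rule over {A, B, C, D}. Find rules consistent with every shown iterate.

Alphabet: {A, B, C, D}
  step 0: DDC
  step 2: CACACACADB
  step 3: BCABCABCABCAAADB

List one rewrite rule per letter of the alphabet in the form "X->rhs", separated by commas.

  step 2 ⇒ step 3: CACACACADB ⇒ B·CA·B·CA·B·CA·B·CA·AA·DB
    A ↦ CA
    B ↦ DB
    C ↦ B
    D ↦ AA

A->CA, B->DB, C->B, D->AA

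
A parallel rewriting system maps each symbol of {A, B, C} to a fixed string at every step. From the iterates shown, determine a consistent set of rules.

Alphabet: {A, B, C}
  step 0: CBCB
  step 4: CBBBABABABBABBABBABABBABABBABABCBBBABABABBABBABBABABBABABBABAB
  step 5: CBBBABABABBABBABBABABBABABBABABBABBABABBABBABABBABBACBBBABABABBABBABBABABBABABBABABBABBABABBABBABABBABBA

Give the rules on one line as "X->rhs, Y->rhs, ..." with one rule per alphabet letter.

  step 4 ⇒ step 5: CBBBABABABBABBABBABABBABABBABABCBBBABABABBABBABBABABBABABBABAB ⇒ CBB·BA·BA·BA·B·BA·B·BA·B·BA·BA·B·BA·BA·B·BA·BA·B·BA·B·BA·BA·B·BA·B·BA·BA·B·BA·B·BA·CBB·BA·BA·BA·B·BA·B·BA·B·BA·BA·B·BA·BA·B·BA·BA·B·BA·B·BA·BA·B·BA·B·BA·BA·B·BA·B·BA
    A ↦ B
    B ↦ BA
    C ↦ CBB

A->B, B->BA, C->CBB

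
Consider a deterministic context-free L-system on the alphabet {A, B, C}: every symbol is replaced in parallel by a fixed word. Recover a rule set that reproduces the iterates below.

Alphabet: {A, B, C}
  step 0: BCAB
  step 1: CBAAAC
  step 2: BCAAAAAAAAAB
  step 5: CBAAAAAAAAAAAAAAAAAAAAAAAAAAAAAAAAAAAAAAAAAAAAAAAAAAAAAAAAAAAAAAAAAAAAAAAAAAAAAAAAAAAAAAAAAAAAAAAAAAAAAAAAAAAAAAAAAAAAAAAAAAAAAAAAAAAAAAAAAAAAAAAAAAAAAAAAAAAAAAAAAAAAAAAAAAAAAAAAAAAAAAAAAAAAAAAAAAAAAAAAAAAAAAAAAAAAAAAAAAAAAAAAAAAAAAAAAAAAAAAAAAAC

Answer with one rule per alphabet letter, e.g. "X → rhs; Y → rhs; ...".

A->AAA, B->C, C->B

  step 1 ⇒ step 2: CBAAAC ⇒ B·C·AAA·AAA·AAA·B
    A ↦ AAA
    B ↦ C
    C ↦ B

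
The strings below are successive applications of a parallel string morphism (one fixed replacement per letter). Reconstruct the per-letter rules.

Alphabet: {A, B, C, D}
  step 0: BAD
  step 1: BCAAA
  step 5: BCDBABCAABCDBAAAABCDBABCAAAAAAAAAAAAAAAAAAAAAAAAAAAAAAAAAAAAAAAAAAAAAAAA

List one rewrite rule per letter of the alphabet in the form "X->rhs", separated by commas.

  step 0 ⇒ step 1: BAD ⇒ BC·AA·A
    A ↦ AA
    B ↦ BC
    D ↦ A
    C ↦ DB  (constrained at step 1)

A->AA, B->BC, C->DB, D->A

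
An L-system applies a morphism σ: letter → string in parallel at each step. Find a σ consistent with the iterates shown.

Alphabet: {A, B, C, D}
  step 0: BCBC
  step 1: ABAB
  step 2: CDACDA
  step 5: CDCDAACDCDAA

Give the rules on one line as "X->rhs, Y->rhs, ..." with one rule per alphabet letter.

A->CD, B->A, C->B, D->B

  step 1 ⇒ step 2: ABAB ⇒ CD·A·CD·A
    A ↦ CD
    B ↦ A
  step 0 ⇒ step 1: BCBC ⇒ A·B·A·B
    C ↦ B
    D ↦ B  (constrained at step 2)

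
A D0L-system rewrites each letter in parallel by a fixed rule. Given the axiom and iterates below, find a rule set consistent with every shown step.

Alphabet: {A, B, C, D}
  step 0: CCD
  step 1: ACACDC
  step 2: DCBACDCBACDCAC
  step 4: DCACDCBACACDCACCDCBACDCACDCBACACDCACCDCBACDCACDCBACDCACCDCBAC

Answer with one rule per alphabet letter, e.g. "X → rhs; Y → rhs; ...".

A->DCB, B->C, C->AC, D->DC

  step 1 ⇒ step 2: ACACDC ⇒ DCB·AC·DCB·AC·DC·AC
    A ↦ DCB
    C ↦ AC
    D ↦ DC
    B ↦ C  (constrained at step 2)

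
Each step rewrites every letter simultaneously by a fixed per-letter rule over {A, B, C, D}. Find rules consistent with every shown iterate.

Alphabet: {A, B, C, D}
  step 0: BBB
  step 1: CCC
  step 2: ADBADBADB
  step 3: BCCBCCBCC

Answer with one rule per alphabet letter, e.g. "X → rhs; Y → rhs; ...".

A->B, B->C, C->ADB, D->C

  step 2 ⇒ step 3: ADBADBADB ⇒ B·C·C·B·C·C·B·C·C
    A ↦ B
    B ↦ C
    D ↦ C
  step 1 ⇒ step 2: CCC ⇒ ADB·ADB·ADB
    C ↦ ADB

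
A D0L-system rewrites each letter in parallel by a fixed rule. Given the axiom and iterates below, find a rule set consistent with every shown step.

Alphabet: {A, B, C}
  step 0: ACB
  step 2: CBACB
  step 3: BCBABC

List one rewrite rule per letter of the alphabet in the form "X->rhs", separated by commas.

  step 2 ⇒ step 3: CBACB ⇒ B·C·BA·B·C
    A ↦ BA
    B ↦ C
    C ↦ B

A->BA, B->C, C->B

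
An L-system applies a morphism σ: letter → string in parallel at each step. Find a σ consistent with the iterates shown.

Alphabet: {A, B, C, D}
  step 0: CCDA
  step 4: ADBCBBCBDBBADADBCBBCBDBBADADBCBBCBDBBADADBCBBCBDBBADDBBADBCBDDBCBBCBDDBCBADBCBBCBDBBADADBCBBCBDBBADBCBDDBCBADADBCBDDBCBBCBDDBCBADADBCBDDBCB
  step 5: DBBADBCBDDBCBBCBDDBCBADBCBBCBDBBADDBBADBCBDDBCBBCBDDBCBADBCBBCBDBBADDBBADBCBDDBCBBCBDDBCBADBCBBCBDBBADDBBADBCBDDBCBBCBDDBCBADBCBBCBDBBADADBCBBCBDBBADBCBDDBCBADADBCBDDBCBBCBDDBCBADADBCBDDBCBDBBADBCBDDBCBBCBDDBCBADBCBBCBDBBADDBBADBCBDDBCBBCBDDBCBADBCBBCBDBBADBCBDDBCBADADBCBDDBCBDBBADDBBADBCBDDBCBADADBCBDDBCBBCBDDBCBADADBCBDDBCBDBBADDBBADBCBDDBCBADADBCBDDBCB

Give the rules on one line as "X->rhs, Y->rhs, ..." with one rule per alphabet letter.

A->DBB, B->BCB, C->DD, D->AD

  step 4 ⇒ step 5: ADBCBBCBDBBADADBCBBCBDBBADADBCBBCBDBBADADBCBBCBDBBADDBBADBCBDDBCBBCBDDBCBADBCBBCBDBBADADBCBBCBDBBADBCBDDBCBADADBCBDDBCBBCBDDBCBADADBCBDDBCB ⇒ DBB·AD·BCB·DD·BCB·BCB·DD·BCB·AD·BCB·BCB·DBB·AD·DBB·AD·BCB·DD·BCB·BCB·DD·BCB·AD·BCB·BCB·DBB·AD·DBB·AD·BCB·DD·BCB·BCB·DD·BCB·AD·BCB·BCB·DBB·AD·DBB·AD·BCB·DD·BCB·BCB·DD·BCB·AD·BCB·BCB·DBB·AD·AD·BCB·BCB·DBB·AD·BCB·DD·BCB·AD·AD·BCB·DD·BCB·BCB·DD·BCB·AD·AD·BCB·DD·BCB·DBB·AD·BCB·DD·BCB·BCB·DD·BCB·AD·BCB·BCB·DBB·AD·DBB·AD·BCB·DD·BCB·BCB·DD·BCB·AD·BCB·BCB·DBB·AD·BCB·DD·BCB·AD·AD·BCB·DD·BCB·DBB·AD·DBB·AD·BCB·DD·BCB·AD·AD·BCB·DD·BCB·BCB·DD·BCB·AD·AD·BCB·DD·BCB·DBB·AD·DBB·AD·BCB·DD·BCB·AD·AD·BCB·DD·BCB
    A ↦ DBB
    B ↦ BCB
    C ↦ DD
    D ↦ AD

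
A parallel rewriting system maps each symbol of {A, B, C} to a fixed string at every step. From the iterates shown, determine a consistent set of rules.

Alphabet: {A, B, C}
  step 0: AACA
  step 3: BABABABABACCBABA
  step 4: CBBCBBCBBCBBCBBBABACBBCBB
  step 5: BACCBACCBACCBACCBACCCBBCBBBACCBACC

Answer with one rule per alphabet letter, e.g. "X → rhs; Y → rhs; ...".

A->BB, B->C, C->BA

  step 4 ⇒ step 5: CBBCBBCBBCBBCBBBABACBBCBB ⇒ BA·C·C·BA·C·C·BA·C·C·BA·C·C·BA·C·C·C·BB·C·BB·BA·C·C·BA·C·C
    A ↦ BB
    B ↦ C
    C ↦ BA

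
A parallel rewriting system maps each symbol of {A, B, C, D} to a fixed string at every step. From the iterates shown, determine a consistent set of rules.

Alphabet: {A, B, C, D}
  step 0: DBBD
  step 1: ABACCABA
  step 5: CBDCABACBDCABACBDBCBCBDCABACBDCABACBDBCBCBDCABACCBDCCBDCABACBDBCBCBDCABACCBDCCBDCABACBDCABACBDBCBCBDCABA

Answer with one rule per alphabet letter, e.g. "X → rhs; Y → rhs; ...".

  step 0 ⇒ step 1: DBBD ⇒ ABA·C·C·ABA
    B ↦ C
    D ↦ ABA
    A ↦ B  (constrained at step 1)
    C ↦ CBD  (constrained at step 1)

A->B, B->C, C->CBD, D->ABA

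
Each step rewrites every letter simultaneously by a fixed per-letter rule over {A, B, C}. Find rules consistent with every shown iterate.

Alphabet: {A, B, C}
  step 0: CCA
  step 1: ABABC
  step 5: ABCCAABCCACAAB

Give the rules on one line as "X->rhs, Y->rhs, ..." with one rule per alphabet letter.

A->C, B->A, C->AB

  step 0 ⇒ step 1: CCA ⇒ AB·AB·C
    A ↦ C
    C ↦ AB
    B ↦ A  (constrained at step 1)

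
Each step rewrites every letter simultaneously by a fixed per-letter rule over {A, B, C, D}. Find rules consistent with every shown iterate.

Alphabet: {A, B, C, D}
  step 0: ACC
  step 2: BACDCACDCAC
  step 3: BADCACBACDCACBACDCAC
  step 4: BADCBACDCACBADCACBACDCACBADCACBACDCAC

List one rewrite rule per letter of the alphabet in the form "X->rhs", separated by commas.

  step 3 ⇒ step 4: BADCACBACDCACBACDCAC ⇒ BA·DC·B·AC·DC·AC·BA·DC·AC·B·AC·DC·AC·BA·DC·AC·B·AC·DC·AC
    A ↦ DC
    B ↦ BA
    C ↦ AC
    D ↦ B

A->DC, B->BA, C->AC, D->B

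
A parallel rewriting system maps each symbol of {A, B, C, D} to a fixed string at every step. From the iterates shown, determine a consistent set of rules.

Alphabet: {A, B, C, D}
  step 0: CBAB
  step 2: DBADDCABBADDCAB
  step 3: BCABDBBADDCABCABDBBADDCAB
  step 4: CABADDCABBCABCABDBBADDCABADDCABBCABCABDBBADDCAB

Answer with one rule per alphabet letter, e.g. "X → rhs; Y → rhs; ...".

  step 3 ⇒ step 4: BCABDBBADDCABCABDBBADDCAB ⇒ CAB·AD·D·CAB·B·CAB·CAB·D·B·B·AD·D·CAB·AD·D·CAB·B·CAB·CAB·D·B·B·AD·D·CAB
    A ↦ D
    B ↦ CAB
    C ↦ AD
    D ↦ B

A->D, B->CAB, C->AD, D->B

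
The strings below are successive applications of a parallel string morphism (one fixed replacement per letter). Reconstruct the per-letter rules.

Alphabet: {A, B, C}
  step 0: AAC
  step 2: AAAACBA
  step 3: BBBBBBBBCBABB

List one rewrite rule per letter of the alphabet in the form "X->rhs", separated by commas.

A->BB, B->A, C->CB

  step 2 ⇒ step 3: AAAACBA ⇒ BB·BB·BB·BB·CB·A·BB
    A ↦ BB
    B ↦ A
    C ↦ CB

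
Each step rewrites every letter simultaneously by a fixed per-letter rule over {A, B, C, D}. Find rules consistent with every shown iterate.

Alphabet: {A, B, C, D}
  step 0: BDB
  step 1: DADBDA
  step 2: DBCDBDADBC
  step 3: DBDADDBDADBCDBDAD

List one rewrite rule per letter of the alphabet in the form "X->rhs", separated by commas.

  step 2 ⇒ step 3: DBCDBDADBC ⇒ DB·DA·D·DB·DA·DB·C·DB·DA·D
    A ↦ C
    B ↦ DA
    C ↦ D
    D ↦ DB

A->C, B->DA, C->D, D->DB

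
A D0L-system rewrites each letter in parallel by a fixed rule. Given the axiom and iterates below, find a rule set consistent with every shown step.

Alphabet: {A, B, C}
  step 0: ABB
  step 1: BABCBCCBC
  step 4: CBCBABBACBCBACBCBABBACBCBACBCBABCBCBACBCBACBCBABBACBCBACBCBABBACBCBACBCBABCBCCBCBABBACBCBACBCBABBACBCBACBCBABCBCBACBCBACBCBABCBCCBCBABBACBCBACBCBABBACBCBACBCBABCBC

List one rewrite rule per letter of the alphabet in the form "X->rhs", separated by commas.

  step 0 ⇒ step 1: ABB ⇒ BAB·CBC·CBC
    A ↦ BAB
    B ↦ CBC
    C ↦ BA  (constrained at step 1)

A->BAB, B->CBC, C->BA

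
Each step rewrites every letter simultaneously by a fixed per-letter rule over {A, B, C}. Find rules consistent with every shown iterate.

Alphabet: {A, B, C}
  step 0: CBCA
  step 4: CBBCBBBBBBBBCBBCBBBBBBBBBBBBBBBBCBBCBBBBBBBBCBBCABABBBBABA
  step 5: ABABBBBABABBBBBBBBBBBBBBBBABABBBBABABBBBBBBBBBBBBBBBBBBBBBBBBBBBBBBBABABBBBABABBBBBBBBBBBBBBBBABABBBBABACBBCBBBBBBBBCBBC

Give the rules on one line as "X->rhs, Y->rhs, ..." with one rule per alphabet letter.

  step 4 ⇒ step 5: CBBCBBBBBBBBCBBCBBBBBBBBBBBBBBBBCBBCBBBBBBBBCBBCABABBBBABA ⇒ ABA·BB·BB·ABA·BB·BB·BB·BB·BB·BB·BB·BB·ABA·BB·BB·ABA·BB·BB·BB·BB·BB·BB·BB·BB·BB·BB·BB·BB·BB·BB·BB·BB·ABA·BB·BB·ABA·BB·BB·BB·BB·BB·BB·BB·BB·ABA·BB·BB·ABA·C·BB·C·BB·BB·BB·BB·C·BB·C
    A ↦ C
    B ↦ BB
    C ↦ ABA

A->C, B->BB, C->ABA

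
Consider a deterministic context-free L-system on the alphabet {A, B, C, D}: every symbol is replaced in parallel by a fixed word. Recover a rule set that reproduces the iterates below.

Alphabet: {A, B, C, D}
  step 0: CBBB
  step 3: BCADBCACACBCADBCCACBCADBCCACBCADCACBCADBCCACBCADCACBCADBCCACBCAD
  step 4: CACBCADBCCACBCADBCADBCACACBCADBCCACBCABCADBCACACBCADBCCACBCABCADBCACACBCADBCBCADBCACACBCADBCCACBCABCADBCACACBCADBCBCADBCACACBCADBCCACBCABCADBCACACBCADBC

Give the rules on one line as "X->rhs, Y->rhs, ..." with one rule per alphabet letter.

A->D, B->CAC, C->BCA, D->BC

  step 3 ⇒ step 4: BCADBCACACBCADBCCACBCADBCCACBCADCACBCADBCCACBCADCACBCADBCCACBCAD ⇒ CAC·BCA·D·BC·CAC·BCA·D·BCA·D·BCA·CAC·BCA·D·BC·CAC·BCA·BCA·D·BCA·CAC·BCA·D·BC·CAC·BCA·BCA·D·BCA·CAC·BCA·D·BC·BCA·D·BCA·CAC·BCA·D·BC·CAC·BCA·BCA·D·BCA·CAC·BCA·D·BC·BCA·D·BCA·CAC·BCA·D·BC·CAC·BCA·BCA·D·BCA·CAC·BCA·D·BC
    A ↦ D
    B ↦ CAC
    C ↦ BCA
    D ↦ BC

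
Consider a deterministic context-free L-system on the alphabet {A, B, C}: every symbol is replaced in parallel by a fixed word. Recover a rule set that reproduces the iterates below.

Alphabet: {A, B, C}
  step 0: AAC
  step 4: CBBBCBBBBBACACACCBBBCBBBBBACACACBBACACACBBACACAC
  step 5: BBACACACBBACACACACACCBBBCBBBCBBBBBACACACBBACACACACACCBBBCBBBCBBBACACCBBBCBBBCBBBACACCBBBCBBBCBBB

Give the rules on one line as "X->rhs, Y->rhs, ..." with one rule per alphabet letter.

A->CB, B->AC, C->BB

  step 4 ⇒ step 5: CBBBCBBBBBACACACCBBBCBBBBBACACACBBACACACBBACACAC ⇒ BB·AC·AC·AC·BB·AC·AC·AC·AC·AC·CB·BB·CB·BB·CB·BB·BB·AC·AC·AC·BB·AC·AC·AC·AC·AC·CB·BB·CB·BB·CB·BB·AC·AC·CB·BB·CB·BB·CB·BB·AC·AC·CB·BB·CB·BB·CB·BB
    A ↦ CB
    B ↦ AC
    C ↦ BB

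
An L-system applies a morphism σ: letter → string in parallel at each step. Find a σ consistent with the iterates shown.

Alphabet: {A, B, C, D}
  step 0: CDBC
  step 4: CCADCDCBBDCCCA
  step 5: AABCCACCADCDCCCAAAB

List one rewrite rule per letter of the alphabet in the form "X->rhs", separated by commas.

  step 4 ⇒ step 5: CCADCDCBBDCCCA ⇒ A·A·B·CC·A·CC·A·DC·DC·CC·A·A·A·B
    A ↦ B
    B ↦ DC
    C ↦ A
    D ↦ CC

A->B, B->DC, C->A, D->CC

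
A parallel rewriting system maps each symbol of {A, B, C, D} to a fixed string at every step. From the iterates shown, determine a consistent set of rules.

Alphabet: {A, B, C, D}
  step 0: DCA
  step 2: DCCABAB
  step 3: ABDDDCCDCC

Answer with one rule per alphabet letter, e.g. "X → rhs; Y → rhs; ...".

  step 2 ⇒ step 3: DCCABAB ⇒ AB·D·D·D·CC·D·CC
    A ↦ D
    B ↦ CC
    C ↦ D
    D ↦ AB

A->D, B->CC, C->D, D->AB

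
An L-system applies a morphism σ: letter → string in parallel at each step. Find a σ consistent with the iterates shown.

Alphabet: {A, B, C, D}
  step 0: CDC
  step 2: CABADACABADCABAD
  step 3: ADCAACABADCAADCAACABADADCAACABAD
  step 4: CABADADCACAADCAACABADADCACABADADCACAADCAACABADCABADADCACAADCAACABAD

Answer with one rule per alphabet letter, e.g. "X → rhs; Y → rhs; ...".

A->CA, B->A, C->AD, D->BAD

  step 3 ⇒ step 4: ADCAACABADCAADCAACABADADCAACABAD ⇒ CA·BAD·AD·CA·CA·AD·CA·A·CA·BAD·AD·CA·CA·BAD·AD·CA·CA·AD·CA·A·CA·BAD·CA·BAD·AD·CA·CA·AD·CA·A·CA·BAD
    A ↦ CA
    B ↦ A
    C ↦ AD
    D ↦ BAD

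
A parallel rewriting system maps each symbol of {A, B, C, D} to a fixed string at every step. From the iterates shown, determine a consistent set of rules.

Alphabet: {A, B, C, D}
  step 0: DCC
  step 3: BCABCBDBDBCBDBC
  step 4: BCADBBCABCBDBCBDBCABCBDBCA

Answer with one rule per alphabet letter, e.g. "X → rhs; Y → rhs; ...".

  step 3 ⇒ step 4: BCABCBDBDBCBDBC ⇒ BC·A·DB·BC·A·BC·BD·BC·BD·BC·A·BC·BD·BC·A
    A ↦ DB
    B ↦ BC
    C ↦ A
    D ↦ BD

A->DB, B->BC, C->A, D->BD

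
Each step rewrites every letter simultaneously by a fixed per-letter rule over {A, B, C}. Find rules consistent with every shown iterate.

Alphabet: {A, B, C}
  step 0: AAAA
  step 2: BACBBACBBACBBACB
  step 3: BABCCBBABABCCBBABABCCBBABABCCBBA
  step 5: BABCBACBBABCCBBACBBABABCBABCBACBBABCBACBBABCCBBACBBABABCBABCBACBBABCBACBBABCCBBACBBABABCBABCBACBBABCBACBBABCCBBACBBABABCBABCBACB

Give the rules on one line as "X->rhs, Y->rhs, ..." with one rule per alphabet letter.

  step 2 ⇒ step 3: BACBBACBBACBBACB ⇒ BA·BC·CB·BA·BA·BC·CB·BA·BA·BC·CB·BA·BA·BC·CB·BA
    A ↦ BC
    B ↦ BA
    C ↦ CB

A->BC, B->BA, C->CB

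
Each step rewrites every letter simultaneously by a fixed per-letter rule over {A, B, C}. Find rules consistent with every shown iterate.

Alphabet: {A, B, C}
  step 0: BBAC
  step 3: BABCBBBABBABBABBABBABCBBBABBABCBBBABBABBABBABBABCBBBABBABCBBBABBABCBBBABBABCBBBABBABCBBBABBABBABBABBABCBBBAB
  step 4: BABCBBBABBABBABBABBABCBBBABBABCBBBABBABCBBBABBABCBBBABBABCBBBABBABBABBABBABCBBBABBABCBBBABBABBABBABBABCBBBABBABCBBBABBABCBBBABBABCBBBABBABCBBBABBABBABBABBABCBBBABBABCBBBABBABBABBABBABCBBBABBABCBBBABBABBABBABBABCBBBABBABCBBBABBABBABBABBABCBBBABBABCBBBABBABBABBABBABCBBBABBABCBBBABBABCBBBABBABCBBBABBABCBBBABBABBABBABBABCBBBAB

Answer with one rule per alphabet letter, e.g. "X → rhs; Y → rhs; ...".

A->CBB, B->BAB, C->BAB

  step 3 ⇒ step 4: BABCBBBABBABBABBABBABCBBBABBABCBBBABBABBABBABBABCBBBABBABCBBBABBABCBBBABBABCBBBABBABCBBBABBABBABBABBABCBBBAB ⇒ BAB·CBB·BAB·BAB·BAB·BAB·BAB·CBB·BAB·BAB·CBB·BAB·BAB·CBB·BAB·BAB·CBB·BAB·BAB·CBB·BAB·BAB·BAB·BAB·BAB·CBB·BAB·BAB·CBB·BAB·BAB·BAB·BAB·BAB·CBB·BAB·BAB·CBB·BAB·BAB·CBB·BAB·BAB·CBB·BAB·BAB·CBB·BAB·BAB·BAB·BAB·BAB·CBB·BAB·BAB·CBB·BAB·BAB·BAB·BAB·BAB·CBB·BAB·BAB·CBB·BAB·BAB·BAB·BAB·BAB·CBB·BAB·BAB·CBB·BAB·BAB·BAB·BAB·BAB·CBB·BAB·BAB·CBB·BAB·BAB·BAB·BAB·BAB·CBB·BAB·BAB·CBB·BAB·BAB·CBB·BAB·BAB·CBB·BAB·BAB·CBB·BAB·BAB·BAB·BAB·BAB·CBB·BAB
    A ↦ CBB
    B ↦ BAB
    C ↦ BAB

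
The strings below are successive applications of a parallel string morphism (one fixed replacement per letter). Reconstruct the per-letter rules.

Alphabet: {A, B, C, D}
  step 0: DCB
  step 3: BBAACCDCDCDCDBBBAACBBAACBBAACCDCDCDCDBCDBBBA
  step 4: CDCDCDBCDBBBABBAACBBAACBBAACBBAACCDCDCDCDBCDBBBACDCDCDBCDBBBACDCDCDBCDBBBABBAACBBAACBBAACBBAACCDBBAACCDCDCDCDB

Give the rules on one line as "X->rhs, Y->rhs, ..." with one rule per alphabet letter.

  step 3 ⇒ step 4: BBAACCDCDCDCDBBBAACBBAACBBAACCDCDCDCDBCDBBBA ⇒ CD·CD·CDB·CDB·BBA·BBA·AC·BBA·AC·BBA·AC·BBA·AC·CD·CD·CD·CDB·CDB·BBA·CD·CD·CDB·CDB·BBA·CD·CD·CDB·CDB·BBA·BBA·AC·BBA·AC·BBA·AC·BBA·AC·CD·BBA·AC·CD·CD·CD·CDB
    A ↦ CDB
    B ↦ CD
    C ↦ BBA
    D ↦ AC

A->CDB, B->CD, C->BBA, D->AC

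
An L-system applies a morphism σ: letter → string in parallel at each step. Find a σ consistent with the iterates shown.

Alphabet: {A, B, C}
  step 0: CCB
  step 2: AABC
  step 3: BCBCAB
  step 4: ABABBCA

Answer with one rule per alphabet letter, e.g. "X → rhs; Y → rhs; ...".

A->BC, B->A, C->B

  step 3 ⇒ step 4: BCBCAB ⇒ A·B·A·B·BC·A
    A ↦ BC
    B ↦ A
    C ↦ B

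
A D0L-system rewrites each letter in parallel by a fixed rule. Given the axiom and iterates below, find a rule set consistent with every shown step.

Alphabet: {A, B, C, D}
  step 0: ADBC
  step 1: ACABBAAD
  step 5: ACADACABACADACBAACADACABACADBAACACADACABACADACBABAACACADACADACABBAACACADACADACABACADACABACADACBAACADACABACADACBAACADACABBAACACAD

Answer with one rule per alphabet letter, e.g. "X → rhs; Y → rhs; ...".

  step 0 ⇒ step 1: ADBC ⇒ AC·AB·BA·AD
    A ↦ AC
    B ↦ BA
    C ↦ AD
    D ↦ AB

A->AC, B->BA, C->AD, D->AB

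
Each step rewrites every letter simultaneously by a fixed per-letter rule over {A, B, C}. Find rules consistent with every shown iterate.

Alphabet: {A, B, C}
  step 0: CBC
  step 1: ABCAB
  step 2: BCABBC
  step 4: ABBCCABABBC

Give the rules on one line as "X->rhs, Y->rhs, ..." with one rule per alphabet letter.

A->B, B->C, C->AB

  step 1 ⇒ step 2: ABCAB ⇒ B·C·AB·B·C
    A ↦ B
    B ↦ C
    C ↦ AB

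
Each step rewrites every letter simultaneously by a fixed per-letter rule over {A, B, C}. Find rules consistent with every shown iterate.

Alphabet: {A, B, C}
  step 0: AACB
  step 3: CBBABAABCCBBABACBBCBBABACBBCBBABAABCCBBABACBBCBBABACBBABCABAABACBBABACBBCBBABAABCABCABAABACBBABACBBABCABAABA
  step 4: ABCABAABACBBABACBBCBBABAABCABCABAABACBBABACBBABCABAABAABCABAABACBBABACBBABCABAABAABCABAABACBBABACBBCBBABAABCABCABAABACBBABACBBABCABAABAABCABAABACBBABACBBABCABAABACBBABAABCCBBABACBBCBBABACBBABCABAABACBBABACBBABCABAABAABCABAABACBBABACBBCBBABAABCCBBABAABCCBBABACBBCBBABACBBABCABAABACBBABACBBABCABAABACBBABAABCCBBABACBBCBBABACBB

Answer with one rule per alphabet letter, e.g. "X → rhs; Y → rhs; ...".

  step 3 ⇒ step 4: CBBABAABCCBBABACBBCBBABACBBCBBABAABCCBBABACBBCBBABACBBABCABAABACBBABACBBCBBABAABCABCABAABACBBABACBBABCABAABA ⇒ ABC·ABA·ABA·CBB·ABA·CBB·CBB·ABA·ABC·ABC·ABA·ABA·CBB·ABA·CBB·ABC·ABA·ABA·ABC·ABA·ABA·CBB·ABA·CBB·ABC·ABA·ABA·ABC·ABA·ABA·CBB·ABA·CBB·CBB·ABA·ABC·ABC·ABA·ABA·CBB·ABA·CBB·ABC·ABA·ABA·ABC·ABA·ABA·CBB·ABA·CBB·ABC·ABA·ABA·CBB·ABA·ABC·CBB·ABA·CBB·CBB·ABA·CBB·ABC·ABA·ABA·CBB·ABA·CBB·ABC·ABA·ABA·ABC·ABA·ABA·CBB·ABA·CBB·CBB·ABA·ABC·CBB·ABA·ABC·CBB·ABA·CBB·CBB·ABA·CBB·ABC·ABA·ABA·CBB·ABA·CBB·ABC·ABA·ABA·CBB·ABA·ABC·CBB·ABA·CBB·CBB·ABA·CBB
    A ↦ CBB
    B ↦ ABA
    C ↦ ABC

A->CBB, B->ABA, C->ABC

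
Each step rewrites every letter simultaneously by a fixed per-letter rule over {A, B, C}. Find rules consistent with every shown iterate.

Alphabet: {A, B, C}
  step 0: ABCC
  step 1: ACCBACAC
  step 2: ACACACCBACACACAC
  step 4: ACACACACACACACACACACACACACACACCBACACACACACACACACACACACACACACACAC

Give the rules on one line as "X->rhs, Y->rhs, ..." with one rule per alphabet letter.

A->AC, B->CB, C->AC

  step 1 ⇒ step 2: ACCBACAC ⇒ AC·AC·AC·CB·AC·AC·AC·AC
    A ↦ AC
    B ↦ CB
    C ↦ AC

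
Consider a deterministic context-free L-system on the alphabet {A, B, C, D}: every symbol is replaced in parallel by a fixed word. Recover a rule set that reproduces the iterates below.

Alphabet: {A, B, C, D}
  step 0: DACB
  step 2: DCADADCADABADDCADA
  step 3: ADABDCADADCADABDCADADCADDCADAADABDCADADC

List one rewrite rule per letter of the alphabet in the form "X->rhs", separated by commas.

  step 2 ⇒ step 3: DCADADCADABADDCADA ⇒ ADA·B·DC·ADA·DC·ADA·B·DC·ADA·DC·AD·DC·ADA·ADA·B·DC·ADA·DC
    A ↦ DC
    B ↦ AD
    C ↦ B
    D ↦ ADA

A->DC, B->AD, C->B, D->ADA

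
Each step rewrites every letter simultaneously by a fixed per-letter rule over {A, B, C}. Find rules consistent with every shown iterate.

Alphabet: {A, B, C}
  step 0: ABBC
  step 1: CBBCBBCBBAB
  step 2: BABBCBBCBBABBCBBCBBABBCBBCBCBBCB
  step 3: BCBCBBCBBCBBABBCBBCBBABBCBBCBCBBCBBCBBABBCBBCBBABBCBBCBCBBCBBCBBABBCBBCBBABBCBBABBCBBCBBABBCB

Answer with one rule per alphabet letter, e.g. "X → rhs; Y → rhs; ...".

  step 2 ⇒ step 3: BABBCBBCBBABBCBBCBBABBCBBCBCBBCB ⇒ BCB·CB·BCB·BCB·BAB·BCB·BCB·BAB·BCB·BCB·CB·BCB·BCB·BAB·BCB·BCB·BAB·BCB·BCB·CB·BCB·BCB·BAB·BCB·BCB·BAB·BCB·BAB·BCB·BCB·BAB·BCB
    A ↦ CB
    B ↦ BCB
    C ↦ BAB

A->CB, B->BCB, C->BAB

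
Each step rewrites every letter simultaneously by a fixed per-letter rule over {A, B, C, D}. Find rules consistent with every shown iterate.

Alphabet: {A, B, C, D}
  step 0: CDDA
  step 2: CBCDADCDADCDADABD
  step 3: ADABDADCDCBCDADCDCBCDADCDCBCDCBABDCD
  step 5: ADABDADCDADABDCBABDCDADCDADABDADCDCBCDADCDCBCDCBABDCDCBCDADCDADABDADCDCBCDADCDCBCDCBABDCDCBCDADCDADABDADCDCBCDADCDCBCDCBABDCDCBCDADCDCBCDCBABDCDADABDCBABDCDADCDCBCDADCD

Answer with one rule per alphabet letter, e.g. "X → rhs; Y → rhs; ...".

A->CB, B->ABD, C->AD, D->CD

  step 2 ⇒ step 3: CBCDADCDADCDADABD ⇒ AD·ABD·AD·CD·CB·CD·AD·CD·CB·CD·AD·CD·CB·CD·CB·ABD·CD
    A ↦ CB
    B ↦ ABD
    C ↦ AD
    D ↦ CD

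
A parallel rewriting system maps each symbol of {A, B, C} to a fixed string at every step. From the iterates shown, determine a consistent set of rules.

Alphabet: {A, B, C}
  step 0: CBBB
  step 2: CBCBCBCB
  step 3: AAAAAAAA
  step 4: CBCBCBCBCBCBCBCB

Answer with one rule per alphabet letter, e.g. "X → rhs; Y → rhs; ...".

  step 3 ⇒ step 4: AAAAAAAA ⇒ CB·CB·CB·CB·CB·CB·CB·CB
    A ↦ CB
  step 2 ⇒ step 3: CBCBCBCB ⇒ A·A·A·A·A·A·A·A
    B ↦ A
  step 2 ⇒ step 3: CBCBCBCB ⇒ A·A·A·A·A·A·A·A
    C ↦ A

A->CB, B->A, C->A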